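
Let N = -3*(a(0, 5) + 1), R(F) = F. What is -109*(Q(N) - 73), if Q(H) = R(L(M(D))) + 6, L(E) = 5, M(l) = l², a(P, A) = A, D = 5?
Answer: 6758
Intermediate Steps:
N = -18 (N = -3*(5 + 1) = -3*6 = -18)
Q(H) = 11 (Q(H) = 5 + 6 = 11)
-109*(Q(N) - 73) = -109*(11 - 73) = -109*(-62) = 6758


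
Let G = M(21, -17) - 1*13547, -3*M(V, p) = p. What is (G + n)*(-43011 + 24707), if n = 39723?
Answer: -1437687680/3 ≈ -4.7923e+8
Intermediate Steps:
M(V, p) = -p/3
G = -40624/3 (G = -⅓*(-17) - 1*13547 = 17/3 - 13547 = -40624/3 ≈ -13541.)
(G + n)*(-43011 + 24707) = (-40624/3 + 39723)*(-43011 + 24707) = (78545/3)*(-18304) = -1437687680/3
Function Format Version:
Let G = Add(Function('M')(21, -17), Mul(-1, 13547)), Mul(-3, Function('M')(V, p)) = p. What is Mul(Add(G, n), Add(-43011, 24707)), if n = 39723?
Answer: Rational(-1437687680, 3) ≈ -4.7923e+8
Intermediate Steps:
Function('M')(V, p) = Mul(Rational(-1, 3), p)
G = Rational(-40624, 3) (G = Add(Mul(Rational(-1, 3), -17), Mul(-1, 13547)) = Add(Rational(17, 3), -13547) = Rational(-40624, 3) ≈ -13541.)
Mul(Add(G, n), Add(-43011, 24707)) = Mul(Add(Rational(-40624, 3), 39723), Add(-43011, 24707)) = Mul(Rational(78545, 3), -18304) = Rational(-1437687680, 3)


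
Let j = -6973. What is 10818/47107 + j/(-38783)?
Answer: 748031605/1826950781 ≈ 0.40944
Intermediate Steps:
10818/47107 + j/(-38783) = 10818/47107 - 6973/(-38783) = 10818*(1/47107) - 6973*(-1/38783) = 10818/47107 + 6973/38783 = 748031605/1826950781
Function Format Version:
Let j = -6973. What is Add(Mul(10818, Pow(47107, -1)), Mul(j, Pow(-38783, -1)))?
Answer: Rational(748031605, 1826950781) ≈ 0.40944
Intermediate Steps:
Add(Mul(10818, Pow(47107, -1)), Mul(j, Pow(-38783, -1))) = Add(Mul(10818, Pow(47107, -1)), Mul(-6973, Pow(-38783, -1))) = Add(Mul(10818, Rational(1, 47107)), Mul(-6973, Rational(-1, 38783))) = Add(Rational(10818, 47107), Rational(6973, 38783)) = Rational(748031605, 1826950781)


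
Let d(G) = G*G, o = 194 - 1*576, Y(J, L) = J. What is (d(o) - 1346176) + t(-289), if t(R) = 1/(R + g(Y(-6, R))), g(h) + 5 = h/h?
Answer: -351673837/293 ≈ -1.2003e+6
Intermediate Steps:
o = -382 (o = 194 - 576 = -382)
g(h) = -4 (g(h) = -5 + h/h = -5 + 1 = -4)
t(R) = 1/(-4 + R) (t(R) = 1/(R - 4) = 1/(-4 + R))
d(G) = G²
(d(o) - 1346176) + t(-289) = ((-382)² - 1346176) + 1/(-4 - 289) = (145924 - 1346176) + 1/(-293) = -1200252 - 1/293 = -351673837/293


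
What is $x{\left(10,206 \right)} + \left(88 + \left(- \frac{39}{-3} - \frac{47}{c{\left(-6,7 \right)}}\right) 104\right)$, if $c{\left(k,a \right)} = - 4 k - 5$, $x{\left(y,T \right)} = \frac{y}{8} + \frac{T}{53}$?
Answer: $\frac{4784755}{4028} \approx 1187.9$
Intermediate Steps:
$x{\left(y,T \right)} = \frac{y}{8} + \frac{T}{53}$ ($x{\left(y,T \right)} = y \frac{1}{8} + T \frac{1}{53} = \frac{y}{8} + \frac{T}{53}$)
$c{\left(k,a \right)} = -5 - 4 k$
$x{\left(10,206 \right)} + \left(88 + \left(- \frac{39}{-3} - \frac{47}{c{\left(-6,7 \right)}}\right) 104\right) = \left(\frac{1}{8} \cdot 10 + \frac{1}{53} \cdot 206\right) + \left(88 + \left(- \frac{39}{-3} - \frac{47}{-5 - -24}\right) 104\right) = \left(\frac{5}{4} + \frac{206}{53}\right) + \left(88 + \left(\left(-39\right) \left(- \frac{1}{3}\right) - \frac{47}{-5 + 24}\right) 104\right) = \frac{1089}{212} + \left(88 + \left(13 - \frac{47}{19}\right) 104\right) = \frac{1089}{212} + \left(88 + \frac{200}{19} \cdot 104\right) = \frac{1089}{212} + \left(88 + \frac{20800}{19}\right) = \frac{1089}{212} + \frac{22472}{19} = \frac{4784755}{4028}$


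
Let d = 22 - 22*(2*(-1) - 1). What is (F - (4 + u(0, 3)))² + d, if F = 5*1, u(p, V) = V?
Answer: 92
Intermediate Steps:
F = 5
d = 88 (d = 22 - 22*(-2 - 1) = 22 - 22*(-3) = 22 + 66 = 88)
(F - (4 + u(0, 3)))² + d = (5 - (4 + 3))² + 88 = (5 - 1*7)² + 88 = (5 - 7)² + 88 = (-2)² + 88 = 4 + 88 = 92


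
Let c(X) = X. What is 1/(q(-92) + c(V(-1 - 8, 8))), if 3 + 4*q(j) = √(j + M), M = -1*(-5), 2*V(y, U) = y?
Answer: -7/44 - I*√87/132 ≈ -0.15909 - 0.070662*I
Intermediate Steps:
V(y, U) = y/2
M = 5
q(j) = -¾ + √(5 + j)/4 (q(j) = -¾ + √(j + 5)/4 = -¾ + √(5 + j)/4)
1/(q(-92) + c(V(-1 - 8, 8))) = 1/((-¾ + √(5 - 92)/4) + (-1 - 8)/2) = 1/((-¾ + √(-87)/4) + (½)*(-9)) = 1/((-¾ + (I*√87)/4) - 9/2) = 1/((-¾ + I*√87/4) - 9/2) = 1/(-21/4 + I*√87/4)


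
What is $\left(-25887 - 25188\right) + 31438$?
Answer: $-19637$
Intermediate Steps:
$\left(-25887 - 25188\right) + 31438 = -51075 + 31438 = -19637$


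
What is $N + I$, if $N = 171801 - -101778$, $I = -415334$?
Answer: $-141755$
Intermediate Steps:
$N = 273579$ ($N = 171801 + 101778 = 273579$)
$N + I = 273579 - 415334 = -141755$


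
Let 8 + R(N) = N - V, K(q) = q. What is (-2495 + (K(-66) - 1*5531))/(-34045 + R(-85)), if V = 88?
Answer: 4046/17113 ≈ 0.23643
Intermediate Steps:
R(N) = -96 + N (R(N) = -8 + (N - 1*88) = -8 + (N - 88) = -8 + (-88 + N) = -96 + N)
(-2495 + (K(-66) - 1*5531))/(-34045 + R(-85)) = (-2495 + (-66 - 1*5531))/(-34045 + (-96 - 85)) = (-2495 + (-66 - 5531))/(-34045 - 181) = (-2495 - 5597)/(-34226) = -8092*(-1/34226) = 4046/17113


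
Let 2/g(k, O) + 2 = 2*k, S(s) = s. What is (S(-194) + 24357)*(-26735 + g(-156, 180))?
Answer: -101421679548/157 ≈ -6.4600e+8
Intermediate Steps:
g(k, O) = 2/(-2 + 2*k)
(S(-194) + 24357)*(-26735 + g(-156, 180)) = (-194 + 24357)*(-26735 + 1/(-1 - 156)) = 24163*(-26735 + 1/(-157)) = 24163*(-26735 - 1/157) = 24163*(-4197396/157) = -101421679548/157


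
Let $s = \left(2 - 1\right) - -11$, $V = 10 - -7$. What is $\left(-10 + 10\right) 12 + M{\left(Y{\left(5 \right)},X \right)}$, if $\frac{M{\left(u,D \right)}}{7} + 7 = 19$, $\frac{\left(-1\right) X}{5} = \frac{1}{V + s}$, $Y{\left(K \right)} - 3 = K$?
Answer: $84$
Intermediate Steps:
$Y{\left(K \right)} = 3 + K$
$V = 17$ ($V = 10 + 7 = 17$)
$s = 12$ ($s = 1 + 11 = 12$)
$X = - \frac{5}{29}$ ($X = - \frac{5}{17 + 12} = - \frac{5}{29} \approx -0.17241$)
$M{\left(u,D \right)} = 84$ ($M{\left(u,D \right)} = -49 + 7 \cdot 19 = -49 + 133 = 84$)
$\left(-10 + 10\right) 12 + M{\left(Y{\left(5 \right)},X \right)} = \left(-10 + 10\right) 12 + 84 = 0 \cdot 12 + 84 = 0 + 84 = 84$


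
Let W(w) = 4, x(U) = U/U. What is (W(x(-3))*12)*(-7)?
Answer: -336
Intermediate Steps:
x(U) = 1
(W(x(-3))*12)*(-7) = (4*12)*(-7) = 48*(-7) = -336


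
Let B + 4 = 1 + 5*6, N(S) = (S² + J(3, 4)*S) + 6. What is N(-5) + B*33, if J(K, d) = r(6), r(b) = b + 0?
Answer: 892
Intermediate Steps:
r(b) = b
J(K, d) = 6
N(S) = 6 + S² + 6*S (N(S) = (S² + 6*S) + 6 = 6 + S² + 6*S)
B = 27 (B = -4 + (1 + 5*6) = -4 + (1 + 30) = -4 + 31 = 27)
N(-5) + B*33 = (6 + (-5)² + 6*(-5)) + 27*33 = (6 + 25 - 30) + 891 = 1 + 891 = 892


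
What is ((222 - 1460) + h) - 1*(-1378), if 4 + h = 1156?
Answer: 1292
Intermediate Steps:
h = 1152 (h = -4 + 1156 = 1152)
((222 - 1460) + h) - 1*(-1378) = ((222 - 1460) + 1152) - 1*(-1378) = (-1238 + 1152) + 1378 = -86 + 1378 = 1292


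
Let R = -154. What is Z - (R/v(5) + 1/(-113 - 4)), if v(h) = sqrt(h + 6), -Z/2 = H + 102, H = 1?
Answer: -24101/117 + 14*sqrt(11) ≈ -159.56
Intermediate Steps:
Z = -206 (Z = -2*(1 + 102) = -2*103 = -206)
v(h) = sqrt(6 + h)
Z - (R/v(5) + 1/(-113 - 4)) = -206 - (-154/sqrt(6 + 5) + 1/(-113 - 4)) = -206 - (-154*sqrt(11)/11 + 1/(-117)) = -206 - (-14*sqrt(11) + 1*(-1/117)) = -206 - (-14*sqrt(11) - 1/117) = -206 - (-1/117 - 14*sqrt(11)) = -206 + (1/117 + 14*sqrt(11)) = -24101/117 + 14*sqrt(11)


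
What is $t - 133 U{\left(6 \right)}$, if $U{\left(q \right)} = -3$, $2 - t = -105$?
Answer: $506$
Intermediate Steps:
$t = 107$ ($t = 2 - -105 = 2 + 105 = 107$)
$t - 133 U{\left(6 \right)} = 107 - -399 = 107 + 399 = 506$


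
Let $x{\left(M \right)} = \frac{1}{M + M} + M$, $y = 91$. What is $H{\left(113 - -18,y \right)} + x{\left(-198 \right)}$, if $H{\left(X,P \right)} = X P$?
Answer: $\frac{4642307}{396} \approx 11723.0$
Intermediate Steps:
$x{\left(M \right)} = M + \frac{1}{2 M}$ ($x{\left(M \right)} = \frac{1}{2 M} + M = M + \frac{1}{2 M}$)
$H{\left(X,P \right)} = P X$
$H{\left(113 - -18,y \right)} + x{\left(-198 \right)} = 91 \left(113 - -18\right) - \left(198 - \frac{1}{2 \left(-198\right)}\right) = 91 \left(113 + 18\right) + \left(-198 + \frac{1}{2} \left(- \frac{1}{198}\right)\right) = 91 \cdot 131 - \frac{78409}{396} = 11921 - \frac{78409}{396} = \frac{4642307}{396}$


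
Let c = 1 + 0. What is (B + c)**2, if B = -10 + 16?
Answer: 49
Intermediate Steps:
c = 1
B = 6
(B + c)**2 = (6 + 1)**2 = 7**2 = 49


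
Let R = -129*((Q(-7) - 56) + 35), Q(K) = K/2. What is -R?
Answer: -6321/2 ≈ -3160.5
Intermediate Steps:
Q(K) = K/2 (Q(K) = K*(1/2) = K/2)
R = 6321/2 (R = -129*(((1/2)*(-7) - 56) + 35) = -129*((-7/2 - 56) + 35) = -129*(-119/2 + 35) = -129*(-49/2) = 6321/2 ≈ 3160.5)
-R = -1*6321/2 = -6321/2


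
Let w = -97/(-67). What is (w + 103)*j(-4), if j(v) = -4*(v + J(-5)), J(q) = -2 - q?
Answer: 27992/67 ≈ 417.79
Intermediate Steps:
j(v) = -12 - 4*v (j(v) = -4*(v + (-2 - 1*(-5))) = -4*(v + (-2 + 5)) = -4*(v + 3) = -4*(3 + v) = -12 - 4*v)
w = 97/67 (w = -97*(-1/67) = 97/67 ≈ 1.4478)
(w + 103)*j(-4) = (97/67 + 103)*(-12 - 4*(-4)) = 6998*(-12 + 16)/67 = (6998/67)*4 = 27992/67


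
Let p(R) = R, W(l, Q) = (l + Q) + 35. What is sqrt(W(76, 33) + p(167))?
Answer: sqrt(311) ≈ 17.635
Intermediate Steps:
W(l, Q) = 35 + Q + l (W(l, Q) = (Q + l) + 35 = 35 + Q + l)
sqrt(W(76, 33) + p(167)) = sqrt((35 + 33 + 76) + 167) = sqrt(144 + 167) = sqrt(311)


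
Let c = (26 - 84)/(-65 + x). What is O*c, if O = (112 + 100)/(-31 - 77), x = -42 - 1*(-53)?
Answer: -1537/729 ≈ -2.1084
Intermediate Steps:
x = 11 (x = -42 + 53 = 11)
c = 29/27 (c = (26 - 84)/(-65 + 11) = -58/(-54) = -58*(-1/54) = 29/27 ≈ 1.0741)
O = -53/27 (O = 212/(-108) = 212*(-1/108) = -53/27 ≈ -1.9630)
O*c = -53/27*29/27 = -1537/729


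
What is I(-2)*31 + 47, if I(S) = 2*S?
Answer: -77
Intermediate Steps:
I(-2)*31 + 47 = (2*(-2))*31 + 47 = -4*31 + 47 = -124 + 47 = -77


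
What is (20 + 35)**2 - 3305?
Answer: -280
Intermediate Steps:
(20 + 35)**2 - 3305 = 55**2 - 3305 = 3025 - 3305 = -280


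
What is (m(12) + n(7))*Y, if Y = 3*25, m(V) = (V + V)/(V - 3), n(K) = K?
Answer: 725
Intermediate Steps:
m(V) = 2*V/(-3 + V) (m(V) = (2*V)/(-3 + V) = 2*V/(-3 + V))
Y = 75
(m(12) + n(7))*Y = (2*12/(-3 + 12) + 7)*75 = (2*12/9 + 7)*75 = (2*12*(⅑) + 7)*75 = (8/3 + 7)*75 = (29/3)*75 = 725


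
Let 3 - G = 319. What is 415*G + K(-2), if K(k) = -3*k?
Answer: -131134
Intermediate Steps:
G = -316 (G = 3 - 1*319 = 3 - 319 = -316)
415*G + K(-2) = 415*(-316) - 3*(-2) = -131140 + 6 = -131134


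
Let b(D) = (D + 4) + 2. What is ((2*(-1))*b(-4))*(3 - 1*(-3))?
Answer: -24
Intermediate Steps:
b(D) = 6 + D (b(D) = (4 + D) + 2 = 6 + D)
((2*(-1))*b(-4))*(3 - 1*(-3)) = ((2*(-1))*(6 - 4))*(3 - 1*(-3)) = (-2*2)*(3 + 3) = -4*6 = -24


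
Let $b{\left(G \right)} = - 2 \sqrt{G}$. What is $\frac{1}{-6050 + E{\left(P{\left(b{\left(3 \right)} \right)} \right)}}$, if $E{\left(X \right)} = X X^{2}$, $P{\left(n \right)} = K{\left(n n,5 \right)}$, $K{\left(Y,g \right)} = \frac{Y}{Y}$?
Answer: $- \frac{1}{6049} \approx -0.00016532$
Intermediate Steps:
$K{\left(Y,g \right)} = 1$
$P{\left(n \right)} = 1$
$E{\left(X \right)} = X^{3}$
$\frac{1}{-6050 + E{\left(P{\left(b{\left(3 \right)} \right)} \right)}} = \frac{1}{-6050 + 1^{3}} = \frac{1}{-6050 + 1} = \frac{1}{-6049} = - \frac{1}{6049}$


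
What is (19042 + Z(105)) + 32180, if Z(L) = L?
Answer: 51327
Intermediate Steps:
(19042 + Z(105)) + 32180 = (19042 + 105) + 32180 = 19147 + 32180 = 51327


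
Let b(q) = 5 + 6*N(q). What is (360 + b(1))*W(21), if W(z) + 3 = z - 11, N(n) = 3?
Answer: 2681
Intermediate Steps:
W(z) = -14 + z (W(z) = -3 + (z - 11) = -3 + (-11 + z) = -14 + z)
b(q) = 23 (b(q) = 5 + 6*3 = 5 + 18 = 23)
(360 + b(1))*W(21) = (360 + 23)*(-14 + 21) = 383*7 = 2681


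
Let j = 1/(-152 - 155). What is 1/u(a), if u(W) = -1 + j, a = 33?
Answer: -307/308 ≈ -0.99675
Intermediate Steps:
j = -1/307 (j = 1/(-307) = -1/307 ≈ -0.0032573)
u(W) = -308/307 (u(W) = -1 - 1/307 = -308/307)
1/u(a) = 1/(-308/307) = -307/308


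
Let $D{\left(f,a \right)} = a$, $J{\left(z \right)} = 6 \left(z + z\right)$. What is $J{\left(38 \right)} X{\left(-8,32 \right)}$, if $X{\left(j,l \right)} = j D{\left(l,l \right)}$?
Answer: $-116736$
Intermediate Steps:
$J{\left(z \right)} = 12 z$ ($J{\left(z \right)} = 6 \cdot 2 z = 12 z$)
$X{\left(j,l \right)} = j l$
$J{\left(38 \right)} X{\left(-8,32 \right)} = 12 \cdot 38 \left(\left(-8\right) 32\right) = 456 \left(-256\right) = -116736$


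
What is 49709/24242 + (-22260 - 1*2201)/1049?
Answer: -540838821/25429858 ≈ -21.268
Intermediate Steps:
49709/24242 + (-22260 - 1*2201)/1049 = 49709*(1/24242) + (-22260 - 2201)*(1/1049) = 49709/24242 - 24461*1/1049 = 49709/24242 - 24461/1049 = -540838821/25429858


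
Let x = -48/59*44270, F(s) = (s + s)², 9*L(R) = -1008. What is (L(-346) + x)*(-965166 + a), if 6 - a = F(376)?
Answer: 3262714401152/59 ≈ 5.5300e+10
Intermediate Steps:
L(R) = -112 (L(R) = (⅑)*(-1008) = -112)
F(s) = 4*s² (F(s) = (2*s)² = 4*s²)
a = -565498 (a = 6 - 4*376² = 6 - 4*141376 = 6 - 1*565504 = 6 - 565504 = -565498)
x = -2124960/59 (x = -48*1/59*44270 = -48/59*44270 = -2124960/59 ≈ -36016.)
(L(-346) + x)*(-965166 + a) = (-112 - 2124960/59)*(-965166 - 565498) = -2131568/59*(-1530664) = 3262714401152/59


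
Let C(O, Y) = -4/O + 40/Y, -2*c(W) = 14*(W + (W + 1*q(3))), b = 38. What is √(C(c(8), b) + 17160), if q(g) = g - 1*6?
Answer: 4*√3206380359/1729 ≈ 131.00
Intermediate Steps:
q(g) = -6 + g (q(g) = g - 6 = -6 + g)
c(W) = 21 - 14*W (c(W) = -7*(W + (W + 1*(-6 + 3))) = -7*(W + (W + 1*(-3))) = -7*(W + (W - 3)) = -7*(W + (-3 + W)) = -7*(-3 + 2*W) = -(-42 + 28*W)/2 = 21 - 14*W)
√(C(c(8), b) + 17160) = √((-4/(21 - 14*8) + 40/38) + 17160) = √((-4/(21 - 112) + 40*(1/38)) + 17160) = √((-4/(-91) + 20/19) + 17160) = √((-4*(-1/91) + 20/19) + 17160) = √((4/91 + 20/19) + 17160) = √(1896/1729 + 17160) = √(29671536/1729) = 4*√3206380359/1729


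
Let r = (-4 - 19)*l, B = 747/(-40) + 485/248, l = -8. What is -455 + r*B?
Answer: -547361/155 ≈ -3531.4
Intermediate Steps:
B = -5183/310 (B = 747*(-1/40) + 485*(1/248) = -747/40 + 485/248 = -5183/310 ≈ -16.719)
r = 184 (r = (-4 - 19)*(-8) = -23*(-8) = 184)
-455 + r*B = -455 + 184*(-5183/310) = -455 - 476836/155 = -547361/155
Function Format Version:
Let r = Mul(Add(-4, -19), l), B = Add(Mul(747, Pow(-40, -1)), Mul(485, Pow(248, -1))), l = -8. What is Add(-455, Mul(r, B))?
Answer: Rational(-547361, 155) ≈ -3531.4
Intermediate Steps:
B = Rational(-5183, 310) (B = Add(Mul(747, Rational(-1, 40)), Mul(485, Rational(1, 248))) = Add(Rational(-747, 40), Rational(485, 248)) = Rational(-5183, 310) ≈ -16.719)
r = 184 (r = Mul(Add(-4, -19), -8) = Mul(-23, -8) = 184)
Add(-455, Mul(r, B)) = Add(-455, Mul(184, Rational(-5183, 310))) = Add(-455, Rational(-476836, 155)) = Rational(-547361, 155)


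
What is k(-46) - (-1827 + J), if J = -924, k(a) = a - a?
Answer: 2751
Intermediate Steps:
k(a) = 0
k(-46) - (-1827 + J) = 0 - (-1827 - 924) = 0 - 1*(-2751) = 0 + 2751 = 2751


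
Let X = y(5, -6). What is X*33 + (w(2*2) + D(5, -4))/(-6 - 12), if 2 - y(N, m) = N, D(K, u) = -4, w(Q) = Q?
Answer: -99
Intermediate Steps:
y(N, m) = 2 - N
X = -3 (X = 2 - 1*5 = 2 - 5 = -3)
X*33 + (w(2*2) + D(5, -4))/(-6 - 12) = -3*33 + (2*2 - 4)/(-6 - 12) = -99 + (4 - 4)/(-18) = -99 + 0*(-1/18) = -99 + 0 = -99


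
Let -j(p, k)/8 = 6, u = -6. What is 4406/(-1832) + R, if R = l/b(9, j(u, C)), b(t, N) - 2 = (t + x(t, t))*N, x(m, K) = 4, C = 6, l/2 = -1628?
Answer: 806115/284876 ≈ 2.8297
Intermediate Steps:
l = -3256 (l = 2*(-1628) = -3256)
j(p, k) = -48 (j(p, k) = -8*6 = -48)
b(t, N) = 2 + N*(4 + t) (b(t, N) = 2 + (t + 4)*N = 2 + (4 + t)*N = 2 + N*(4 + t))
R = 1628/311 (R = -3256/(2 + 4*(-48) - 48*9) = -3256/(2 - 192 - 432) = -3256/(-622) = -3256*(-1/622) = 1628/311 ≈ 5.2347)
4406/(-1832) + R = 4406/(-1832) + 1628/311 = 4406*(-1/1832) + 1628/311 = -2203/916 + 1628/311 = 806115/284876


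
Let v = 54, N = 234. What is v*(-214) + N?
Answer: -11322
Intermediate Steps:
v*(-214) + N = 54*(-214) + 234 = -11556 + 234 = -11322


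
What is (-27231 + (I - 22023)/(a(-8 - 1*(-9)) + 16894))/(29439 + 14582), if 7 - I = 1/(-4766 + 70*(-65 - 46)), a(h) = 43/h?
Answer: -5782022692167/9346636974872 ≈ -0.61862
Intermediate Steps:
I = 87753/12536 (I = 7 - 1/(-4766 + 70*(-65 - 46)) = 7 - 1/(-4766 + 70*(-111)) = 7 - 1/(-4766 - 7770) = 7 - 1/(-12536) = 7 - 1*(-1/12536) = 7 + 1/12536 = 87753/12536 ≈ 7.0001)
(-27231 + (I - 22023)/(a(-8 - 1*(-9)) + 16894))/(29439 + 14582) = (-27231 + (87753/12536 - 22023)/(43/(-8 - 1*(-9)) + 16894))/(29439 + 14582) = (-27231 - 275992575/(12536*(43/(-8 + 9) + 16894)))/44021 = (-27231 - 275992575/(12536*(43/1 + 16894)))*(1/44021) = (-27231 - 275992575/(12536*(43*1 + 16894)))*(1/44021) = (-27231 - 275992575/(12536*(43 + 16894)))*(1/44021) = (-27231 - 275992575/12536/16937)*(1/44021) = (-27231 - 275992575/12536*1/16937)*(1/44021) = (-27231 - 275992575/212322232)*(1/44021) = -5782022692167/212322232*1/44021 = -5782022692167/9346636974872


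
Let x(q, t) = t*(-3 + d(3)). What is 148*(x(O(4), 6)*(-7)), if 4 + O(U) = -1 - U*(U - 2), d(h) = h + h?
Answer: -18648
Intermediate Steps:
d(h) = 2*h
O(U) = -5 - U*(-2 + U) (O(U) = -4 + (-1 - U*(U - 2)) = -4 + (-1 - U*(-2 + U)) = -5 - U*(-2 + U))
x(q, t) = 3*t (x(q, t) = t*(-3 + 2*3) = t*(-3 + 6) = t*3 = 3*t)
148*(x(O(4), 6)*(-7)) = 148*((3*6)*(-7)) = 148*(18*(-7)) = 148*(-126) = -18648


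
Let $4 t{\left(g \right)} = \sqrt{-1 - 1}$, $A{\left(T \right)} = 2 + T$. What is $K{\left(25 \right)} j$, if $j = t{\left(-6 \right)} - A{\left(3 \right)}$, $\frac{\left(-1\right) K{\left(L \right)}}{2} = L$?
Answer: $250 - \frac{25 i \sqrt{2}}{2} \approx 250.0 - 17.678 i$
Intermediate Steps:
$K{\left(L \right)} = - 2 L$
$t{\left(g \right)} = \frac{i \sqrt{2}}{4}$ ($t{\left(g \right)} = \frac{\sqrt{-1 - 1}}{4} = \frac{\sqrt{-2}}{4} = \frac{i \sqrt{2}}{4}$)
$j = -5 + \frac{i \sqrt{2}}{4}$ ($j = \frac{i \sqrt{2}}{4} - \left(2 + 3\right) = \frac{i \sqrt{2}}{4} - 5 = -5 + \frac{i \sqrt{2}}{4} \approx -5.0 + 0.35355 i$)
$K{\left(25 \right)} j = \left(-2\right) 25 \left(-5 + \frac{i \sqrt{2}}{4}\right) = - 50 \left(-5 + \frac{i \sqrt{2}}{4}\right) = 250 - \frac{25 i \sqrt{2}}{2}$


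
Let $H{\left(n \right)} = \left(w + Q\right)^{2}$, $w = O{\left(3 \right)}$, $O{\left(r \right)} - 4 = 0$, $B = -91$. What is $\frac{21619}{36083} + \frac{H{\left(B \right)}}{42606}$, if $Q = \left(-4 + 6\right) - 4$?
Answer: $\frac{460621723}{768676149} \approx 0.59924$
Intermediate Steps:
$O{\left(r \right)} = 4$ ($O{\left(r \right)} = 4 + 0 = 4$)
$w = 4$
$Q = -2$ ($Q = 2 - 4 = -2$)
$H{\left(n \right)} = 4$ ($H{\left(n \right)} = \left(4 - 2\right)^{2} = 2^{2} = 4$)
$\frac{21619}{36083} + \frac{H{\left(B \right)}}{42606} = \frac{21619}{36083} + \frac{4}{42606} = 21619 \cdot \frac{1}{36083} + 4 \cdot \frac{1}{42606} = \frac{21619}{36083} + \frac{2}{21303} = \frac{460621723}{768676149}$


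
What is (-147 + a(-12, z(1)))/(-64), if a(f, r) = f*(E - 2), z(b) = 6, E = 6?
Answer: 195/64 ≈ 3.0469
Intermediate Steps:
a(f, r) = 4*f (a(f, r) = f*(6 - 2) = f*4 = 4*f)
(-147 + a(-12, z(1)))/(-64) = (-147 + 4*(-12))/(-64) = (-147 - 48)*(-1/64) = -195*(-1/64) = 195/64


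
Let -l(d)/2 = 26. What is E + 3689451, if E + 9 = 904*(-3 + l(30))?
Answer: 3639722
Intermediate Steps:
l(d) = -52 (l(d) = -2*26 = -52)
E = -49729 (E = -9 + 904*(-3 - 52) = -9 + 904*(-55) = -9 - 49720 = -49729)
E + 3689451 = -49729 + 3689451 = 3639722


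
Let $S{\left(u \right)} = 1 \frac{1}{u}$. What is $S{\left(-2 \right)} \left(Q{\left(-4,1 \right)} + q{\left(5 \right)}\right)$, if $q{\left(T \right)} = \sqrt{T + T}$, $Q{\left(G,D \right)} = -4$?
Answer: $2 - \frac{\sqrt{10}}{2} \approx 0.41886$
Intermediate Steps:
$S{\left(u \right)} = \frac{1}{u}$
$q{\left(T \right)} = \sqrt{2} \sqrt{T}$ ($q{\left(T \right)} = \sqrt{2 T} = \sqrt{2} \sqrt{T}$)
$S{\left(-2 \right)} \left(Q{\left(-4,1 \right)} + q{\left(5 \right)}\right) = \frac{-4 + \sqrt{2} \sqrt{5}}{-2} = - \frac{-4 + \sqrt{10}}{2} = 2 - \frac{\sqrt{10}}{2}$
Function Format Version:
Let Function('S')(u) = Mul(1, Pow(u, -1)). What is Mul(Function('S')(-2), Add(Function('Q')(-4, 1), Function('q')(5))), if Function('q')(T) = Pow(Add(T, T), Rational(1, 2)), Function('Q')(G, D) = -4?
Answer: Add(2, Mul(Rational(-1, 2), Pow(10, Rational(1, 2)))) ≈ 0.41886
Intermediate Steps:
Function('S')(u) = Pow(u, -1)
Function('q')(T) = Mul(Pow(2, Rational(1, 2)), Pow(T, Rational(1, 2))) (Function('q')(T) = Pow(Mul(2, T), Rational(1, 2)) = Mul(Pow(2, Rational(1, 2)), Pow(T, Rational(1, 2))))
Mul(Function('S')(-2), Add(Function('Q')(-4, 1), Function('q')(5))) = Mul(Pow(-2, -1), Add(-4, Mul(Pow(2, Rational(1, 2)), Pow(5, Rational(1, 2))))) = Mul(Rational(-1, 2), Add(-4, Pow(10, Rational(1, 2)))) = Add(2, Mul(Rational(-1, 2), Pow(10, Rational(1, 2))))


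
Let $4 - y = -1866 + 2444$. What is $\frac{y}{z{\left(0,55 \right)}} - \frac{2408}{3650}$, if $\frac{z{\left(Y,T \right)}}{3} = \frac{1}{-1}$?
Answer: $\frac{1043938}{5475} \approx 190.67$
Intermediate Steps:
$z{\left(Y,T \right)} = -3$ ($z{\left(Y,T \right)} = \frac{3}{-1} = 3 \left(-1\right) = -3$)
$y = -574$ ($y = 4 - \left(-1866 + 2444\right) = 4 - 578 = -574$)
$\frac{y}{z{\left(0,55 \right)}} - \frac{2408}{3650} = - \frac{574}{-3} - \frac{2408}{3650} = \left(-574\right) \left(- \frac{1}{3}\right) - \frac{1204}{1825} = \frac{574}{3} - \frac{1204}{1825} = \frac{1043938}{5475}$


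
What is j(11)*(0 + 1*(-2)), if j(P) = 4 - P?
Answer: 14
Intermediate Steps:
j(11)*(0 + 1*(-2)) = (4 - 1*11)*(0 + 1*(-2)) = (4 - 11)*(0 - 2) = -7*(-2) = 14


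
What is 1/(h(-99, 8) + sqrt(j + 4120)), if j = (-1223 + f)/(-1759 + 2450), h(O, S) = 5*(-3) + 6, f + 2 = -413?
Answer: 6219/2789311 + sqrt(1966089862)/2789311 ≈ 0.018126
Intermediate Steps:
f = -415 (f = -2 - 413 = -415)
h(O, S) = -9 (h(O, S) = -15 + 6 = -9)
j = -1638/691 (j = (-1223 - 415)/(-1759 + 2450) = -1638/691 ≈ -2.3705)
1/(h(-99, 8) + sqrt(j + 4120)) = 1/(-9 + sqrt(-1638/691 + 4120)) = 1/(-9 + sqrt(2845282/691)) = 1/(-9 + sqrt(1966089862)/691)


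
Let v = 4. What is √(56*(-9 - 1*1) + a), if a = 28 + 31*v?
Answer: 2*I*√102 ≈ 20.199*I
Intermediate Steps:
a = 152 (a = 28 + 31*4 = 28 + 124 = 152)
√(56*(-9 - 1*1) + a) = √(56*(-9 - 1*1) + 152) = √(56*(-9 - 1) + 152) = √(56*(-10) + 152) = √(-560 + 152) = √(-408) = 2*I*√102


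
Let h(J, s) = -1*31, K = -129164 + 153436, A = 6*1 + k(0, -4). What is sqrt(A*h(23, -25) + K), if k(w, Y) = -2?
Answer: 2*sqrt(6037) ≈ 155.40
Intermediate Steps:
A = 4 (A = 6*1 - 2 = 6 - 2 = 4)
K = 24272
h(J, s) = -31
sqrt(A*h(23, -25) + K) = sqrt(4*(-31) + 24272) = sqrt(-124 + 24272) = sqrt(24148) = 2*sqrt(6037)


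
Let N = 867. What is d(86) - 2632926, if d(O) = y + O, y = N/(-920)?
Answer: -2422213667/920 ≈ -2.6328e+6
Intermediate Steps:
y = -867/920 (y = 867/(-920) = 867*(-1/920) = -867/920 ≈ -0.94239)
d(O) = -867/920 + O
d(86) - 2632926 = (-867/920 + 86) - 2632926 = 78253/920 - 2632926 = -2422213667/920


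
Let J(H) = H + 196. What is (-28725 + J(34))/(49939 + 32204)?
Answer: -28495/82143 ≈ -0.34690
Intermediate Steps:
J(H) = 196 + H
(-28725 + J(34))/(49939 + 32204) = (-28725 + (196 + 34))/(49939 + 32204) = (-28725 + 230)/82143 = -28495*1/82143 = -28495/82143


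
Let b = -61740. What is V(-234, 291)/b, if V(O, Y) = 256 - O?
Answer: -1/126 ≈ -0.0079365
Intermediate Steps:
V(-234, 291)/b = (256 - 1*(-234))/(-61740) = (256 + 234)*(-1/61740) = 490*(-1/61740) = -1/126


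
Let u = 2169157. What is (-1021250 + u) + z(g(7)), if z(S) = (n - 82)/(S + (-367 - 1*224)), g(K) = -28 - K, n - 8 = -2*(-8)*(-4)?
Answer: 359294960/313 ≈ 1.1479e+6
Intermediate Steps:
n = -56 (n = 8 - 2*(-8)*(-4) = 8 + 16*(-4) = 8 - 64 = -56)
z(S) = -138/(-591 + S) (z(S) = (-56 - 82)/(S + (-367 - 1*224)) = -138/(S + (-367 - 224)) = -138/(S - 591) = -138/(-591 + S))
(-1021250 + u) + z(g(7)) = (-1021250 + 2169157) - 138/(-591 + (-28 - 1*7)) = 1147907 - 138/(-591 + (-28 - 7)) = 1147907 - 138/(-591 - 35) = 1147907 - 138/(-626) = 1147907 - 138*(-1/626) = 1147907 + 69/313 = 359294960/313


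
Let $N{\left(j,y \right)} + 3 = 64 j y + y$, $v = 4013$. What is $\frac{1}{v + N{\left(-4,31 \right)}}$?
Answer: $- \frac{1}{3895} \approx -0.00025674$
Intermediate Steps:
$N{\left(j,y \right)} = -3 + y + 64 j y$ ($N{\left(j,y \right)} = -3 + \left(64 j y + y\right) = -3 + \left(y + 64 j y\right) = -3 + y + 64 j y$)
$\frac{1}{v + N{\left(-4,31 \right)}} = \frac{1}{4013 + \left(-3 + 31 + 64 \left(-4\right) 31\right)} = \frac{1}{4013 - 7908} = \frac{1}{-3895} = - \frac{1}{3895}$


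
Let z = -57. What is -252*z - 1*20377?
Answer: -6013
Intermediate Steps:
-252*z - 1*20377 = -252*(-57) - 1*20377 = 14364 - 20377 = -6013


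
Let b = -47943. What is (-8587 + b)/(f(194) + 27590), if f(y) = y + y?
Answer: -28265/13989 ≈ -2.0205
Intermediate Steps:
f(y) = 2*y
(-8587 + b)/(f(194) + 27590) = (-8587 - 47943)/(2*194 + 27590) = -56530/(388 + 27590) = -56530/27978 = -56530*1/27978 = -28265/13989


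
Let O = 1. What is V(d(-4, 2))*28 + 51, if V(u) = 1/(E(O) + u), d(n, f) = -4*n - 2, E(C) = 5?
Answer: 997/19 ≈ 52.474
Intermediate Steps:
d(n, f) = -2 - 4*n
V(u) = 1/(5 + u)
V(d(-4, 2))*28 + 51 = 28/(5 + (-2 - 4*(-4))) + 51 = 28/(5 + (-2 + 16)) + 51 = 28/(5 + 14) + 51 = 28/19 + 51 = 997/19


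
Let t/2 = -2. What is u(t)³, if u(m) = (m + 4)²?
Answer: 0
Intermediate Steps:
t = -4 (t = 2*(-2) = -4)
u(m) = (4 + m)²
u(t)³ = ((4 - 4)²)³ = (0²)³ = 0³ = 0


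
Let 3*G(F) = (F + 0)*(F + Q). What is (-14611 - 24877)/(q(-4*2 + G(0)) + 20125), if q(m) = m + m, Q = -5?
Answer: -39488/20109 ≈ -1.9637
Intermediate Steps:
G(F) = F*(-5 + F)/3 (G(F) = ((F + 0)*(F - 5))/3 = (F*(-5 + F))/3 = F*(-5 + F)/3)
q(m) = 2*m
(-14611 - 24877)/(q(-4*2 + G(0)) + 20125) = (-14611 - 24877)/(2*(-4*2 + (⅓)*0*(-5 + 0)) + 20125) = -39488/(2*(-8 + (⅓)*0*(-5)) + 20125) = -39488/(2*(-8 + 0) + 20125) = -39488/(2*(-8) + 20125) = -39488/(-16 + 20125) = -39488/20109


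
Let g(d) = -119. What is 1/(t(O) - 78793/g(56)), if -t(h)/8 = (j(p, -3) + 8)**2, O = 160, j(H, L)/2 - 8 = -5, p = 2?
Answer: -119/107799 ≈ -0.0011039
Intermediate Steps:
j(H, L) = 6 (j(H, L) = 16 + 2*(-5) = 16 - 10 = 6)
t(h) = -1568 (t(h) = -8*(6 + 8)**2 = -8*14**2 = -8*196 = -1568)
1/(t(O) - 78793/g(56)) = 1/(-1568 - 78793/(-119)) = 1/(-1568 - 78793*(-1/119)) = 1/(-1568 + 78793/119) = 1/(-107799/119) = -119/107799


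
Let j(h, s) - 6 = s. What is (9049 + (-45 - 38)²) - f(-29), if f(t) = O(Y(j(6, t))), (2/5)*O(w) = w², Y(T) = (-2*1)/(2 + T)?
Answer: 7028648/441 ≈ 15938.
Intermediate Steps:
j(h, s) = 6 + s
Y(T) = -2/(2 + T)
O(w) = 5*w²/2
f(t) = 10/(8 + t)² (f(t) = 5*(-2/(2 + (6 + t)))²/2 = 5*(-2/(8 + t))²/2 = 5*(4/(8 + t)²)/2 = 10/(8 + t)²)
(9049 + (-45 - 38)²) - f(-29) = (9049 + (-45 - 38)²) - 10/(8 - 29)² = (9049 + (-83)²) - 10/(-21)² = (9049 + 6889) - 10/441 = 15938 - 1*10/441 = 15938 - 10/441 = 7028648/441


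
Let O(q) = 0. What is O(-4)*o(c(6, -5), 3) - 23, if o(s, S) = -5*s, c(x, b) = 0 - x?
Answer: -23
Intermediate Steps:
c(x, b) = -x
O(-4)*o(c(6, -5), 3) - 23 = 0*(-(-5)*6) - 23 = 0*(-5*(-6)) - 23 = 0*30 - 23 = 0 - 23 = -23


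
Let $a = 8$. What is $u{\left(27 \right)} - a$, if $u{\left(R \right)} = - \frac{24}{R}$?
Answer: $- \frac{80}{9} \approx -8.8889$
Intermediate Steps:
$u{\left(27 \right)} - a = - \frac{24}{27} - 8 = \left(-24\right) \frac{1}{27} - 8 = - \frac{8}{9} - 8 = - \frac{80}{9}$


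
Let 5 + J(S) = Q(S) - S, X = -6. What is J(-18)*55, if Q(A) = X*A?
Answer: 6655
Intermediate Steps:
Q(A) = -6*A
J(S) = -5 - 7*S (J(S) = -5 + (-6*S - S) = -5 - 7*S)
J(-18)*55 = (-5 - 7*(-18))*55 = (-5 + 126)*55 = 121*55 = 6655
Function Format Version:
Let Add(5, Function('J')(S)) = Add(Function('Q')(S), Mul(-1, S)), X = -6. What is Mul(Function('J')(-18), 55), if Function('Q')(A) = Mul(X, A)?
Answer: 6655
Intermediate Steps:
Function('Q')(A) = Mul(-6, A)
Function('J')(S) = Add(-5, Mul(-7, S)) (Function('J')(S) = Add(-5, Add(Mul(-6, S), Mul(-1, S))) = Add(-5, Mul(-7, S)))
Mul(Function('J')(-18), 55) = Mul(Add(-5, Mul(-7, -18)), 55) = Mul(Add(-5, 126), 55) = Mul(121, 55) = 6655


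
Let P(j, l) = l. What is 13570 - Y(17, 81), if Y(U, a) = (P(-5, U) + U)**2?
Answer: 12414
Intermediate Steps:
Y(U, a) = 4*U**2 (Y(U, a) = (U + U)**2 = (2*U)**2 = 4*U**2)
13570 - Y(17, 81) = 13570 - 4*17**2 = 13570 - 4*289 = 13570 - 1*1156 = 13570 - 1156 = 12414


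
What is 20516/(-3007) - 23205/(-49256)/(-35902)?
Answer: -36280336696027/5317545458384 ≈ -6.8228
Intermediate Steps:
20516/(-3007) - 23205/(-49256)/(-35902) = 20516*(-1/3007) - 23205*(-1/49256)*(-1/35902) = -20516/3007 + (23205/49256)*(-1/35902) = -20516/3007 - 23205/1768388912 = -36280336696027/5317545458384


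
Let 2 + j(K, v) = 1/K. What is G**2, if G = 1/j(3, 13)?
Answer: 9/25 ≈ 0.36000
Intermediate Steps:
j(K, v) = -2 + 1/K
G = -3/5 (G = 1/(-2 + 1/3) = 1/(-5/3) = -3/5 ≈ -0.60000)
G**2 = (-3/5)**2 = 9/25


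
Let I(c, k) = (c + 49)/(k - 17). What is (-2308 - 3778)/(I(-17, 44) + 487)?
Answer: -164322/13181 ≈ -12.467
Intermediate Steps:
I(c, k) = (49 + c)/(-17 + k)
(-2308 - 3778)/(I(-17, 44) + 487) = (-2308 - 3778)/((49 - 17)/(-17 + 44) + 487) = -6086/(32/27 + 487) = -6086/13181/27 = -6086*27/13181 = -164322/13181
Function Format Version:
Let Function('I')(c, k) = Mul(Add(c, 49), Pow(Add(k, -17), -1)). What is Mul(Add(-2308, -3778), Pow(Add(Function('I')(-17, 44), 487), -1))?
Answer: Rational(-164322, 13181) ≈ -12.467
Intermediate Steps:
Function('I')(c, k) = Mul(Pow(Add(-17, k), -1), Add(49, c)) (Function('I')(c, k) = Mul(Add(49, c), Pow(Add(-17, k), -1)) = Mul(Pow(Add(-17, k), -1), Add(49, c)))
Mul(Add(-2308, -3778), Pow(Add(Function('I')(-17, 44), 487), -1)) = Mul(Add(-2308, -3778), Pow(Add(Mul(Pow(Add(-17, 44), -1), Add(49, -17)), 487), -1)) = Mul(-6086, Pow(Add(Mul(Pow(27, -1), 32), 487), -1)) = Mul(-6086, Pow(Add(Mul(Rational(1, 27), 32), 487), -1)) = Mul(-6086, Pow(Add(Rational(32, 27), 487), -1)) = Mul(-6086, Pow(Rational(13181, 27), -1)) = Mul(-6086, Rational(27, 13181)) = Rational(-164322, 13181)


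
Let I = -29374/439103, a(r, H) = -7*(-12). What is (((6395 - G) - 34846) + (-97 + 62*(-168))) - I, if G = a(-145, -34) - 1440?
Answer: -16513756250/439103 ≈ -37608.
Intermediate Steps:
a(r, H) = 84
G = -1356 (G = 84 - 1440 = -1356)
I = -29374/439103 (I = -29374*1/439103 = -29374/439103 ≈ -0.066895)
(((6395 - G) - 34846) + (-97 + 62*(-168))) - I = (((6395 - 1*(-1356)) - 34846) + (-97 + 62*(-168))) - 1*(-29374/439103) = (((6395 + 1356) - 34846) + (-97 - 10416)) + 29374/439103 = ((7751 - 34846) - 10513) + 29374/439103 = (-27095 - 10513) + 29374/439103 = -37608 + 29374/439103 = -16513756250/439103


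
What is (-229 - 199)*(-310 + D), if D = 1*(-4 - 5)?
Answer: 136532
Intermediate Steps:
D = -9 (D = 1*(-9) = -9)
(-229 - 199)*(-310 + D) = (-229 - 199)*(-310 - 9) = -428*(-319) = 136532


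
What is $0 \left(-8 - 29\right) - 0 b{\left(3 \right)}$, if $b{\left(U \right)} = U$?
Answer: $0$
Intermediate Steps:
$0 \left(-8 - 29\right) - 0 b{\left(3 \right)} = 0 \left(-8 - 29\right) - 0 \cdot 3 = 0 \left(-8 - 29\right) - 0 = 0 \left(-37\right) + 0 = 0 + 0 = 0$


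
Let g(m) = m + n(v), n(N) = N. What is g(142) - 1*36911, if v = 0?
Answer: -36769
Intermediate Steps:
g(m) = m (g(m) = m + 0 = m)
g(142) - 1*36911 = 142 - 1*36911 = 142 - 36911 = -36769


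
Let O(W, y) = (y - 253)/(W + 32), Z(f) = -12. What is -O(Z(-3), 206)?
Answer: 47/20 ≈ 2.3500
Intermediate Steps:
O(W, y) = (-253 + y)/(32 + W)
-O(Z(-3), 206) = -(-253 + 206)/(32 - 12) = -(-47)/20 = -1*(-47/20) = 47/20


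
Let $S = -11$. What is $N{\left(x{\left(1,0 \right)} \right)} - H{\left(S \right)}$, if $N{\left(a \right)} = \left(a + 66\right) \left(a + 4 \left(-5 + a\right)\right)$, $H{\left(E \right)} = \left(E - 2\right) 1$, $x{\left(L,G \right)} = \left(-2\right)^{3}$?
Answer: $-3467$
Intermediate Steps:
$x{\left(L,G \right)} = -8$
$H{\left(E \right)} = -2 + E$ ($H{\left(E \right)} = \left(-2 + E\right) 1 = -2 + E$)
$N{\left(a \right)} = \left(-20 + 5 a\right) \left(66 + a\right)$ ($N{\left(a \right)} = \left(66 + a\right) \left(a + \left(-20 + 4 a\right)\right) = \left(66 + a\right) \left(-20 + 5 a\right) = \left(-20 + 5 a\right) \left(66 + a\right)$)
$N{\left(x{\left(1,0 \right)} \right)} - H{\left(S \right)} = \left(-1320 + 5 \left(-8\right)^{2} + 310 \left(-8\right)\right) - \left(-2 - 11\right) = \left(-1320 + 5 \cdot 64 - 2480\right) - -13 = \left(-1320 + 320 - 2480\right) + 13 = -3480 + 13 = -3467$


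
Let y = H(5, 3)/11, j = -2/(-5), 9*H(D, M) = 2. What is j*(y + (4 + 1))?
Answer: 994/495 ≈ 2.0081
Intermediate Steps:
H(D, M) = 2/9 (H(D, M) = (⅑)*2 = 2/9)
j = ⅖ (j = -2*(-⅕) = ⅖ ≈ 0.40000)
y = 2/99 (y = (2/9)/11 = (2/9)*(1/11) = 2/99 ≈ 0.020202)
j*(y + (4 + 1)) = 2*(2/99 + (4 + 1))/5 = 2*(2/99 + 5)/5 = (⅖)*(497/99) = 994/495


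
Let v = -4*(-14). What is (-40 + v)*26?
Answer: 416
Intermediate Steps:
v = 56
(-40 + v)*26 = (-40 + 56)*26 = 16*26 = 416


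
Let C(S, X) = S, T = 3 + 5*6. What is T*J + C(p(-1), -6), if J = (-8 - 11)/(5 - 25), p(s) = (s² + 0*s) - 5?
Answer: 547/20 ≈ 27.350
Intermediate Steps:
p(s) = -5 + s² (p(s) = (s² + 0) - 5 = s² - 5 = -5 + s²)
T = 33 (T = 3 + 30 = 33)
J = 19/20 (J = -19/(-20) = -19*(-1/20) = 19/20 ≈ 0.95000)
T*J + C(p(-1), -6) = 33*(19/20) + (-5 + (-1)²) = 627/20 + (-5 + 1) = 627/20 - 4 = 547/20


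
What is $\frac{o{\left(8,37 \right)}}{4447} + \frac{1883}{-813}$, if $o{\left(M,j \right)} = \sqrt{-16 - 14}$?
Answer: $- \frac{1883}{813} + \frac{i \sqrt{30}}{4447} \approx -2.3161 + 0.0012317 i$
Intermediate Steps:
$o{\left(M,j \right)} = i \sqrt{30}$ ($o{\left(M,j \right)} = \sqrt{-30} = i \sqrt{30}$)
$\frac{o{\left(8,37 \right)}}{4447} + \frac{1883}{-813} = \frac{i \sqrt{30}}{4447} + \frac{1883}{-813} = i \sqrt{30} \cdot \frac{1}{4447} + 1883 \left(- \frac{1}{813}\right) = \frac{i \sqrt{30}}{4447} - \frac{1883}{813} = - \frac{1883}{813} + \frac{i \sqrt{30}}{4447}$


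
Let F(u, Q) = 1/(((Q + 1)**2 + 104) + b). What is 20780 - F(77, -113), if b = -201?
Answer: 258648659/12447 ≈ 20780.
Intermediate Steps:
F(u, Q) = 1/(-97 + (1 + Q)**2) (F(u, Q) = 1/(((Q + 1)**2 + 104) - 201) = 1/(((1 + Q)**2 + 104) - 201) = 1/((104 + (1 + Q)**2) - 201) = 1/(-97 + (1 + Q)**2))
20780 - F(77, -113) = 20780 - 1/(-97 + (1 - 113)**2) = 20780 - 1/(-97 + (-112)**2) = 20780 - 1/(-97 + 12544) = 20780 - 1/12447 = 258648659/12447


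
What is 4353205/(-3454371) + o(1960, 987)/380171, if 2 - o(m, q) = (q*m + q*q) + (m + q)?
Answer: -56042231341/6283500849 ≈ -8.9189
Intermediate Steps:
o(m, q) = 2 - m - q - q**2 - m*q (o(m, q) = 2 - ((q*m + q*q) + (m + q)) = 2 - ((m*q + q**2) + (m + q)) = 2 - ((q**2 + m*q) + (m + q)) = 2 - (m + q + q**2 + m*q) = 2 + (-m - q - q**2 - m*q) = 2 - m - q - q**2 - m*q)
4353205/(-3454371) + o(1960, 987)/380171 = 4353205/(-3454371) + (2 - 1*1960 - 1*987 - 1*987**2 - 1*1960*987)/380171 = 4353205*(-1/3454371) + (2 - 1960 - 987 - 1*974169 - 1934520)*(1/380171) = -4353205/3454371 + (2 - 1960 - 987 - 974169 - 1934520)*(1/380171) = -4353205/3454371 - 2911634*1/380171 = -4353205/3454371 - 264694/34561 = -56042231341/6283500849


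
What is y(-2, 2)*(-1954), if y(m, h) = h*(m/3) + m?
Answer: 19540/3 ≈ 6513.3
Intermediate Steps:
y(m, h) = m + h*m/3 (y(m, h) = h*(m*(⅓)) + m = h*(m/3) + m = h*m/3 + m = m + h*m/3)
y(-2, 2)*(-1954) = ((⅓)*(-2)*(3 + 2))*(-1954) = ((⅓)*(-2)*5)*(-1954) = -10/3*(-1954) = 19540/3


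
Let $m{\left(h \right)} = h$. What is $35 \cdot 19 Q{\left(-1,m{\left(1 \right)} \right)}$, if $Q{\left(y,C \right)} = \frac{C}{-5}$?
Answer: $-133$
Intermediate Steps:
$Q{\left(y,C \right)} = - \frac{C}{5}$ ($Q{\left(y,C \right)} = C \left(- \frac{1}{5}\right) = - \frac{C}{5}$)
$35 \cdot 19 Q{\left(-1,m{\left(1 \right)} \right)} = 35 \cdot 19 \left(\left(- \frac{1}{5}\right) 1\right) = 665 \left(- \frac{1}{5}\right) = -133$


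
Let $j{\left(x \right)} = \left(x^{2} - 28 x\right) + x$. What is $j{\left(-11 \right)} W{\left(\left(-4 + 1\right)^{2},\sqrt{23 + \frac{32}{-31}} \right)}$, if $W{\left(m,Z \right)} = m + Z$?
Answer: $3762 + \frac{418 \sqrt{21111}}{31} \approx 5721.2$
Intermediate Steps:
$j{\left(x \right)} = x^{2} - 27 x$
$W{\left(m,Z \right)} = Z + m$
$j{\left(-11 \right)} W{\left(\left(-4 + 1\right)^{2},\sqrt{23 + \frac{32}{-31}} \right)} = - 11 \left(-27 - 11\right) \left(\sqrt{23 + \frac{32}{-31}} + \left(-4 + 1\right)^{2}\right) = \left(-11\right) \left(-38\right) \left(\sqrt{23 + 32 \left(- \frac{1}{31}\right)} + \left(-3\right)^{2}\right) = 418 \left(\sqrt{23 - \frac{32}{31}} + 9\right) = 418 \left(\sqrt{\frac{681}{31}} + 9\right) = 418 \left(\frac{\sqrt{21111}}{31} + 9\right) = 418 \left(9 + \frac{\sqrt{21111}}{31}\right) = 3762 + \frac{418 \sqrt{21111}}{31}$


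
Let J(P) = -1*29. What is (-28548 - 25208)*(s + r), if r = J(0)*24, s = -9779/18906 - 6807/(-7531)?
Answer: 2662055938820714/71190543 ≈ 3.7393e+7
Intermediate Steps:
J(P) = -29
s = 55047493/142381086 (s = -9779*1/18906 - 6807*(-1/7531) = -9779/18906 + 6807/7531 = 55047493/142381086 ≈ 0.38662)
r = -696 (r = -29*24 = -696)
(-28548 - 25208)*(s + r) = (-28548 - 25208)*(55047493/142381086 - 696) = -53756*(-99042188363/142381086) = 2662055938820714/71190543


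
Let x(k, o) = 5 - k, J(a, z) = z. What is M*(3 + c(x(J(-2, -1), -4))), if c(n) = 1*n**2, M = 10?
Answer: 390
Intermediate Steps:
c(n) = n**2
M*(3 + c(x(J(-2, -1), -4))) = 10*(3 + (5 - 1*(-1))**2) = 10*(3 + (5 + 1)**2) = 10*(3 + 6**2) = 10*(3 + 36) = 10*39 = 390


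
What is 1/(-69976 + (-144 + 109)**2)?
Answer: -1/68751 ≈ -1.4545e-5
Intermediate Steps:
1/(-69976 + (-144 + 109)**2) = 1/(-69976 + (-35)**2) = 1/(-69976 + 1225) = 1/(-68751) = -1/68751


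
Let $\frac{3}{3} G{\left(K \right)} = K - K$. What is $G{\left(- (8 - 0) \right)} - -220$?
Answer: $220$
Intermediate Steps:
$G{\left(K \right)} = 0$ ($G{\left(K \right)} = K - K = 0$)
$G{\left(- (8 - 0) \right)} - -220 = 0 - -220 = 0 + 220 = 220$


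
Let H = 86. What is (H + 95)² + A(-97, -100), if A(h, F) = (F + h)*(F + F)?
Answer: 72161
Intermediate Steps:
A(h, F) = 2*F*(F + h) (A(h, F) = (F + h)*(2*F) = 2*F*(F + h))
(H + 95)² + A(-97, -100) = (86 + 95)² + 2*(-100)*(-100 - 97) = 181² + 2*(-100)*(-197) = 32761 + 39400 = 72161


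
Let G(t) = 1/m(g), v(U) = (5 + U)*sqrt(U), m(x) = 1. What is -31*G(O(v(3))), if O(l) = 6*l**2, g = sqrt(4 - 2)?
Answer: -31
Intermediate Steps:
g = sqrt(2) ≈ 1.4142
v(U) = sqrt(U)*(5 + U)
G(t) = 1 (G(t) = 1/1 = 1)
-31*G(O(v(3))) = -31*1 = -31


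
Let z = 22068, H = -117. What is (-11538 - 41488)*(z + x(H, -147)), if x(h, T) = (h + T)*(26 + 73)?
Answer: 215709768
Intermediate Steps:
x(h, T) = 99*T + 99*h (x(h, T) = (T + h)*99 = 99*T + 99*h)
(-11538 - 41488)*(z + x(H, -147)) = (-11538 - 41488)*(22068 + (99*(-147) + 99*(-117))) = -53026*(22068 + (-14553 - 11583)) = -53026*(22068 - 26136) = -53026*(-4068) = 215709768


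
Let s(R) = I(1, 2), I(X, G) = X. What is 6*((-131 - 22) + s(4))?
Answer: -912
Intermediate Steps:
s(R) = 1
6*((-131 - 22) + s(4)) = 6*((-131 - 22) + 1) = 6*(-153 + 1) = 6*(-152) = -912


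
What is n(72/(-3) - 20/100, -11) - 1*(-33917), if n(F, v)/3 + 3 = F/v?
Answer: 169573/5 ≈ 33915.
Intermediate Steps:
n(F, v) = -9 + 3*F/v (n(F, v) = -9 + 3*(F/v) = -9 + 3*F/v)
n(72/(-3) - 20/100, -11) - 1*(-33917) = (-9 + 3*(72/(-3) - 20/100)/(-11)) - 1*(-33917) = (-9 + 3*(72*(-⅓) - 20*1/100)*(-1/11)) + 33917 = (-9 + 3*(-24 - ⅕)*(-1/11)) + 33917 = (-9 + 3*(-121/5)*(-1/11)) + 33917 = (-9 + 33/5) + 33917 = -12/5 + 33917 = 169573/5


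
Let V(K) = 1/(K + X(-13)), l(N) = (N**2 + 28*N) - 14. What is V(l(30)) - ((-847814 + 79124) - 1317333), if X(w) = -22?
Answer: 3554583193/1704 ≈ 2.0860e+6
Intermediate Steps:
l(N) = -14 + N**2 + 28*N
V(K) = 1/(-22 + K) (V(K) = 1/(K - 22) = 1/(-22 + K))
V(l(30)) - ((-847814 + 79124) - 1317333) = 1/(-22 + (-14 + 30**2 + 28*30)) - ((-847814 + 79124) - 1317333) = 1/(-22 + (-14 + 900 + 840)) - (-768690 - 1317333) = 1/(-22 + 1726) - 1*(-2086023) = 1/1704 + 2086023 = 3554583193/1704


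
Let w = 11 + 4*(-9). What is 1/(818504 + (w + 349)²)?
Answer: 1/923480 ≈ 1.0829e-6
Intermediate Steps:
w = -25 (w = 11 - 36 = -25)
1/(818504 + (w + 349)²) = 1/(818504 + (-25 + 349)²) = 1/(818504 + 324²) = 1/(818504 + 104976) = 1/923480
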